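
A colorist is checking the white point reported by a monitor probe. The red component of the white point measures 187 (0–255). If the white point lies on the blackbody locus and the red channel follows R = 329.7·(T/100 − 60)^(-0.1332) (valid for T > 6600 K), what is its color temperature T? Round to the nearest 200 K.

(t − 60)^(-0.1332) = 187/329.7 = 0.56718.
t − 60 = 0.56718^(1/-0.1332) = 0.56718^(-7.508) = 70.620, so t = 130.620.
T = 100·t = 13062 K → 13000 K to the nearest 200 K.

13000 K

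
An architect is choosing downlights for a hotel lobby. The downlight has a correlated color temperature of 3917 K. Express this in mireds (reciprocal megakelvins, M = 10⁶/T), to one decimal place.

M = 10⁶ / 3917 = 255.297 → 255.3 mireds.

255.3 mireds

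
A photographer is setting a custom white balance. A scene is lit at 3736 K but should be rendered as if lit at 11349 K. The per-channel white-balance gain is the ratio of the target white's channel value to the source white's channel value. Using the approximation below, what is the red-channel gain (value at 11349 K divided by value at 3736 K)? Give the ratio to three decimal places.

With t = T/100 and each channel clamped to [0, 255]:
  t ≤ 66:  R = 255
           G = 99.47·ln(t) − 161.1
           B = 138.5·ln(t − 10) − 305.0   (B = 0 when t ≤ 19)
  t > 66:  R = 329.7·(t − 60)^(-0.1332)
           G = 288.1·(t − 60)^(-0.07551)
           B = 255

0.761

At 3736 K (t = 37.36):
  R = 255 by definition for t ≤ 66.
At 11349 K (t = 113.49):
  R = 329.7·(113.49 − 60)^(-0.1332) = 329.7·53.49^(-0.1332) = 329.7·0.58856 = 194.050.
Gain = 194.050 / 255.000 = 0.7610 → 0.761.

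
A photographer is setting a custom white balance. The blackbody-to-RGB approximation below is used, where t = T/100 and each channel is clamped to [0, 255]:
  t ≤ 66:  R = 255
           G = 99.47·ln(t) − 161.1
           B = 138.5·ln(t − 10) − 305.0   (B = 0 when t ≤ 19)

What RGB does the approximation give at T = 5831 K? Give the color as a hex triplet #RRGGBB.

t = 5831/100 = 58.31; the t ≤ 66 branch applies.
R = 255 by definition for t ≤ 66.
G = 99.47·ln 58.31 − 161.1 = 99.47·4.0658 − 161.1 = 243.323.
B = 138.5·ln(58.31 − 10) − 305.0 = 138.5·ln 48.31 − 305.0 = 138.5·3.8776 − 305.0 = 232.053.
Rounded: (255, 243, 232).
In hex: #FFF3E8.

#FFF3E8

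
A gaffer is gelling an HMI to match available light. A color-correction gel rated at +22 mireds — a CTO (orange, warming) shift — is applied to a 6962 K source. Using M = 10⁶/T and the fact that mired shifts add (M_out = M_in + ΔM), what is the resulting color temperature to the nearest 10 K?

M_in = 10⁶/6962 = 143.64 mireds.
M_out = 143.64 + (+22) = 165.64 mireds.
T_out = 10⁶/165.64 = 6037.3 K → 6040 K.

6040 K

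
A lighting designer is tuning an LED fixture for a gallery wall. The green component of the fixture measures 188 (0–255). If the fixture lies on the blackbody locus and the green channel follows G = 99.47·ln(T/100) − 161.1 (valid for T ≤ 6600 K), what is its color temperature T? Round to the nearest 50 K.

ln t = (188 + 161.1) / 99.47 = 3.5096.
t = e^3.5096 = 33.435.
T = 100·t = 3343 K → 3350 K to the nearest 50 K.

3350 K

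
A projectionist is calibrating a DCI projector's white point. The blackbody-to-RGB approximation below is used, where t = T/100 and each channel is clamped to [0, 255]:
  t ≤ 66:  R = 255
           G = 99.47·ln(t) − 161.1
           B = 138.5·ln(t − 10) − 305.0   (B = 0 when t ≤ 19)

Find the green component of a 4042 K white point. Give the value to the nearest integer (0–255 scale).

207

t = 4042/100 = 40.42; the t ≤ 66 branch applies.
G = 99.47·ln 40.42 − 161.1 = 99.47·3.6993 − 161.1 = 206.872.
Rounded: 207.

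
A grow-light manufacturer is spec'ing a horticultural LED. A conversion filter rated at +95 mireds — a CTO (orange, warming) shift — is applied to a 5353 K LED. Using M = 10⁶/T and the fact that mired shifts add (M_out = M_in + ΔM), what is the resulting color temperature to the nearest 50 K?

M_in = 10⁶/5353 = 186.81 mireds.
M_out = 186.81 + (+95) = 281.81 mireds.
T_out = 10⁶/281.81 = 3548.5 K → 3550 K.

3550 K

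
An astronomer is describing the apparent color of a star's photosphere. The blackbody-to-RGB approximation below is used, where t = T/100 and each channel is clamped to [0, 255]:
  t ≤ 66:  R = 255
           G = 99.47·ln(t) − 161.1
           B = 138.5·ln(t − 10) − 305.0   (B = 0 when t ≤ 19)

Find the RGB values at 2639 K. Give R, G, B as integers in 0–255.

R=255, G=164, B=82

t = 2639/100 = 26.39; the t ≤ 66 branch applies.
R = 255 by definition for t ≤ 66.
G = 99.47·ln 26.39 − 161.1 = 99.47·3.2730 − 161.1 = 164.464.
B = 138.5·ln(26.39 − 10) − 305.0 = 138.5·ln 16.39 − 305.0 = 138.5·2.7967 − 305.0 = 82.339.
Rounded: (255, 164, 82).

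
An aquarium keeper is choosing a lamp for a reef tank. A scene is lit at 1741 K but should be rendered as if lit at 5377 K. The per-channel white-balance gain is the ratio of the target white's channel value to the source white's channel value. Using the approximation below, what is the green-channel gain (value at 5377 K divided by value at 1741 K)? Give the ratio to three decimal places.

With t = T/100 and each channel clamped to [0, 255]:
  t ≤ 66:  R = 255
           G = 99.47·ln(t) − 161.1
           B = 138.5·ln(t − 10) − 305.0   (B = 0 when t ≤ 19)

1.911

At 1741 K (t = 17.41):
  G = 99.47·ln 17.41 − 161.1 = 99.47·2.8570 − 161.1 = 123.090.
At 5377 K (t = 53.77):
  G = 99.47·ln 53.77 − 161.1 = 99.47·3.9847 − 161.1 = 235.260.
Gain = 235.260 / 123.090 = 1.9113 → 1.911.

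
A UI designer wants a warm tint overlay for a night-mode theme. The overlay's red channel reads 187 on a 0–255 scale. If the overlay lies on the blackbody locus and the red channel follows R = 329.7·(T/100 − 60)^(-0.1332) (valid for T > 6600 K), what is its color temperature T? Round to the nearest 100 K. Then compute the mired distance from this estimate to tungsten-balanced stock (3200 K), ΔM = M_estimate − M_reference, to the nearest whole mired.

-236 mireds

(t − 60)^(-0.1332) = 187/329.7 = 0.56718.
t − 60 = 0.56718^(1/-0.1332) = 0.56718^(-7.508) = 70.620, so t = 130.620.
T = 100·t = 13062 K → 13100 K to the nearest 100 K.
M_estimate = 10⁶/13100 = 76.34; M_reference = 10⁶/3200 = 312.50.
ΔM = 76.34 − 312.50 = -236.16 → -236 mireds.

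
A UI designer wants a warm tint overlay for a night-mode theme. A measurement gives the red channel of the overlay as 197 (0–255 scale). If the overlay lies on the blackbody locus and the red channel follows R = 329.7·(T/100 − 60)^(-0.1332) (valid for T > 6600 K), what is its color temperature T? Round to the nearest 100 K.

(t − 60)^(-0.1332) = 197/329.7 = 0.59751.
t − 60 = 0.59751^(1/-0.1332) = 0.59751^(-7.508) = 47.761, so t = 107.761.
T = 100·t = 10776 K → 10800 K to the nearest 100 K.

10800 K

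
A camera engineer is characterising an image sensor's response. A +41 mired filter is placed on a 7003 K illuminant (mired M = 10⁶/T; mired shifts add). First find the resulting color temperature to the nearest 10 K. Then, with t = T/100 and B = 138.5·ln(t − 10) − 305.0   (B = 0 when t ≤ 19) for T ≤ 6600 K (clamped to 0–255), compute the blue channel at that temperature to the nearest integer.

M_in = 10⁶/7003 = 142.80; M_out = 142.80 + (+41) = 183.80.
T_out = 10⁶/183.80 = 5440.8 K → 5440 K; t = 54.4.
B = 138.5·ln(54.4 − 10) − 305.0 = 138.5·ln 44.4 − 305.0 = 138.5·3.7932 − 305.0 = 220.364.
Rounded: 220.

220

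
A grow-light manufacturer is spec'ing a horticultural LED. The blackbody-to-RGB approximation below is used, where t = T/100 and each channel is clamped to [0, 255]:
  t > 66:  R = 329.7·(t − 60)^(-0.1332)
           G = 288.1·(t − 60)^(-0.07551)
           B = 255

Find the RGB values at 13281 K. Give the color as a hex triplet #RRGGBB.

t = 13281/100 = 132.81; the t > 66 branch applies.
R = 329.7·(132.81 − 60)^(-0.1332) = 329.7·72.81^(-0.1332) = 329.7·0.56488 = 186.241.
G = 288.1·(132.81 − 60)^(-0.07551) = 288.1·72.81^(-0.07551) = 288.1·0.72341 = 208.415.
B = 255 by definition for t > 66.
Rounded: (186, 208, 255).
In hex: #BAD0FF.

#BAD0FF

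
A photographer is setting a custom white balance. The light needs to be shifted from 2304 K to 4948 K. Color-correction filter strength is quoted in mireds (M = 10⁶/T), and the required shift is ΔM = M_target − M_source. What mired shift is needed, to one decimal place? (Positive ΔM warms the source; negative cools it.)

-231.9 mireds

M_source = 10⁶/2304 = 434.028; M_target = 10⁶/4948 = 202.102.
ΔM = 202.102 − 434.028 = -231.926 → -231.9 mireds, a cooling shift.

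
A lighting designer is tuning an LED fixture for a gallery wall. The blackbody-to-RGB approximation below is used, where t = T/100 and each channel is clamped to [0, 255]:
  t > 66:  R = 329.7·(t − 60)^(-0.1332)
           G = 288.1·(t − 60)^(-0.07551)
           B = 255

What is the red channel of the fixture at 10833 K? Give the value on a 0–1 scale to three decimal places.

t = 10833/100 = 108.33; the t > 66 branch applies.
R = 329.7·(108.33 − 60)^(-0.1332) = 329.7·48.33^(-0.1332) = 329.7·0.59657 = 196.690.
On a 0–1 scale: 196.690/255 = 0.7713 → 0.771.

0.771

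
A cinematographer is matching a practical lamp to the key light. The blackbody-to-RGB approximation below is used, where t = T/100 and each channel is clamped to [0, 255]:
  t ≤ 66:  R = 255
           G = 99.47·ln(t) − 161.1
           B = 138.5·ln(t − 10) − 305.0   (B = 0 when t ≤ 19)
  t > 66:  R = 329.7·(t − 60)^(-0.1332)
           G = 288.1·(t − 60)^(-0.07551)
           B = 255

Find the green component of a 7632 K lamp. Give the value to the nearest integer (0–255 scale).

233

t = 7632/100 = 76.32; the t > 66 branch applies.
G = 288.1·(76.32 − 60)^(-0.07551) = 288.1·16.32^(-0.07551) = 288.1·0.80989 = 233.330.
Rounded: 233.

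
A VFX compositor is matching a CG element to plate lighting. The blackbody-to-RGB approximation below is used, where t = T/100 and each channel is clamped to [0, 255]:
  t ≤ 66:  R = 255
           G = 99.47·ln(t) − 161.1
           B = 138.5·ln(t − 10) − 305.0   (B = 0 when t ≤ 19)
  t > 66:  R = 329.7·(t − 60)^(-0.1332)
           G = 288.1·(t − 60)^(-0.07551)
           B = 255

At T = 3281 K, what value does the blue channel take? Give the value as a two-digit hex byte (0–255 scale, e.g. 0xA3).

0x80

t = 3281/100 = 32.81; the t ≤ 66 branch applies.
B = 138.5·ln(32.81 − 10) − 305.0 = 138.5·ln 22.81 − 305.0 = 138.5·3.1272 − 305.0 = 128.117.
Rounded: 128; in hex, 0x80.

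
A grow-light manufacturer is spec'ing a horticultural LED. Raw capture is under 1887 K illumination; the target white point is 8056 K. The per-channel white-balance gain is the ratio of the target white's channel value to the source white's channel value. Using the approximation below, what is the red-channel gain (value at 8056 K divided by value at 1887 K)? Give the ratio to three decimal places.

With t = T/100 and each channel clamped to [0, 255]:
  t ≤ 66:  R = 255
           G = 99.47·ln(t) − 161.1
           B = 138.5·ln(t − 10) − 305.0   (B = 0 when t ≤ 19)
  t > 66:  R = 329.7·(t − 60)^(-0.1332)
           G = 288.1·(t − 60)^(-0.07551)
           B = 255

0.864

At 1887 K (t = 18.87):
  R = 255 by definition for t ≤ 66.
At 8056 K (t = 80.56):
  R = 329.7·(80.56 − 60)^(-0.1332) = 329.7·20.56^(-0.1332) = 329.7·0.66851 = 220.406.
Gain = 220.406 / 255.000 = 0.8643 → 0.864.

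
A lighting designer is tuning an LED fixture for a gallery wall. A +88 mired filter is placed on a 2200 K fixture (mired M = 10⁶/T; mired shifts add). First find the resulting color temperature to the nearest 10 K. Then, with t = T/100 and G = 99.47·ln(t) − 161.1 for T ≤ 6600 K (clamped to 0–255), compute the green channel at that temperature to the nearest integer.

129

M_in = 10⁶/2200 = 454.55; M_out = 454.55 + (+88) = 542.55.
T_out = 10⁶/542.55 = 1843.2 K → 1840 K; t = 18.4.
G = 99.47·ln 18.4 − 161.1 = 99.47·2.9124 − 161.1 = 128.592.
Rounded: 129.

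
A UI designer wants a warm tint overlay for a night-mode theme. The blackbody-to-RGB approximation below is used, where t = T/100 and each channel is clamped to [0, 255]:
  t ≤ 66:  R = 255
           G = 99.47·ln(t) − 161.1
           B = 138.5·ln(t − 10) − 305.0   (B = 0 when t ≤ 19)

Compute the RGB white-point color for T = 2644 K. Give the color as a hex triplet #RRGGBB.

#FFA553

t = 2644/100 = 26.44; the t ≤ 66 branch applies.
R = 255 by definition for t ≤ 66.
G = 99.47·ln 26.44 − 161.1 = 99.47·3.2749 − 161.1 = 164.652.
B = 138.5·ln(26.44 − 10) − 305.0 = 138.5·ln 16.44 − 305.0 = 138.5·2.7997 − 305.0 = 82.761.
Rounded: (255, 165, 83).
In hex: #FFA553.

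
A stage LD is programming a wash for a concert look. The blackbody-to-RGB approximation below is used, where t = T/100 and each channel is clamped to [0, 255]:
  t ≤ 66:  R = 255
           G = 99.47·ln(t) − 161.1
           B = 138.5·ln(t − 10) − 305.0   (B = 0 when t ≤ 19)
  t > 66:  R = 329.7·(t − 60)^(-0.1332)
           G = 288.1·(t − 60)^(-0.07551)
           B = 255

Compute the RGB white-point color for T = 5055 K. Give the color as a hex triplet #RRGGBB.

#FFE5D0

t = 5055/100 = 50.55; the t ≤ 66 branch applies.
R = 255 by definition for t ≤ 66.
G = 99.47·ln 50.55 − 161.1 = 99.47·3.9230 − 161.1 = 229.117.
B = 138.5·ln(50.55 − 10) − 305.0 = 138.5·ln 40.55 − 305.0 = 138.5·3.7025 − 305.0 = 207.801.
Rounded: (255, 229, 208).
In hex: #FFE5D0.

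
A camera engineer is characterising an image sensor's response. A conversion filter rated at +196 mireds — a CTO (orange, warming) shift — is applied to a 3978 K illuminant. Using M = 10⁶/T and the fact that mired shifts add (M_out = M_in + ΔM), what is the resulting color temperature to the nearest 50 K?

M_in = 10⁶/3978 = 251.38 mireds.
M_out = 251.38 + (+196) = 447.38 mireds.
T_out = 10⁶/447.38 = 2235.2 K → 2250 K.

2250 K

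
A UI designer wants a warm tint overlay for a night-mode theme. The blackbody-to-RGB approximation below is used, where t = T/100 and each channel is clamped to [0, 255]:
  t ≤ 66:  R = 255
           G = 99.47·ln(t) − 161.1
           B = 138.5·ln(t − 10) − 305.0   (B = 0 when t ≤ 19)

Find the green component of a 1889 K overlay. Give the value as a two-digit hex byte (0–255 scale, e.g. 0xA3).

0x83

t = 1889/100 = 18.89; the t ≤ 66 branch applies.
G = 99.47·ln 18.89 − 161.1 = 99.47·2.9386 − 161.1 = 131.206.
Rounded: 131; in hex, 0x83.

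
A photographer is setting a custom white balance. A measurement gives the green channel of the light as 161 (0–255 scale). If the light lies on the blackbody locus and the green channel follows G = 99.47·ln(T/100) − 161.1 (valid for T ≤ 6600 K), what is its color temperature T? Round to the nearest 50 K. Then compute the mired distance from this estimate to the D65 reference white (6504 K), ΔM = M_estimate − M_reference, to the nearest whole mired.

ln t = (161 + 161.1) / 99.47 = 3.2382.
t = e^3.2382 = 25.487.
T = 100·t = 2549 K → 2550 K to the nearest 50 K.
M_estimate = 10⁶/2550 = 392.16; M_reference = 10⁶/6504 = 153.75.
ΔM = 392.16 − 153.75 = 238.41 → +238 mireds.

+238 mireds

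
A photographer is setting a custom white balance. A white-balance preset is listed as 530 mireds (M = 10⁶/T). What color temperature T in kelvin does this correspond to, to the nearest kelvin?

T = 10⁶ / 530 = 1886.79 K → 1887 K.

1887 K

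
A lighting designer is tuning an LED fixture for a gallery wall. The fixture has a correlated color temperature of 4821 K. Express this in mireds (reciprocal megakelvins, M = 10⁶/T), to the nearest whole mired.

M = 10⁶ / 4821 = 207.426 → 207 mireds.

207 mireds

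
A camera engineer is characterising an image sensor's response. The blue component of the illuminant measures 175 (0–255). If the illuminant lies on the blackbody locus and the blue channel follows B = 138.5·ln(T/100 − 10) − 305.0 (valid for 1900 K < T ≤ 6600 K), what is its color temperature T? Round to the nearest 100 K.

4200 K

ln(t − 10) = (175 + 305.0) / 138.5 = 3.4657.
t − 10 = e^3.4657 = 31.999, so t = 41.999.
T = 100·t = 4200 K → 4200 K to the nearest 100 K.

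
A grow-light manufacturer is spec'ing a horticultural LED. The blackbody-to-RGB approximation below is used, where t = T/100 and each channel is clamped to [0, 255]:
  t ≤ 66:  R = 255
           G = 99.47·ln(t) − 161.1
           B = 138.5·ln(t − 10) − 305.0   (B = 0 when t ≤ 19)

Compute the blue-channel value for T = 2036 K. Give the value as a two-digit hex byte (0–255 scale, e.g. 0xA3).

0x13

t = 2036/100 = 20.36; the t ≤ 66 branch applies.
B = 138.5·ln(20.36 − 10) − 305.0 = 138.5·ln 10.36 − 305.0 = 138.5·2.3380 − 305.0 = 18.806.
Rounded: 19; in hex, 0x13.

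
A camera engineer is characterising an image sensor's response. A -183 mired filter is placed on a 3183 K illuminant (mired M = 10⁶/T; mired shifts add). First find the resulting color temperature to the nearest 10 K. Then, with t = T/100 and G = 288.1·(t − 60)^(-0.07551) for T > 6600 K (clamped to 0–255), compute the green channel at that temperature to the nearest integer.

M_in = 10⁶/3183 = 314.17; M_out = 314.17 + (-183) = 131.17.
T_out = 10⁶/131.17 = 7623.8 K → 7620 K; t = 76.2.
G = 288.1·(76.2 − 60)^(-0.07551) = 288.1·16.2^(-0.07551) = 288.1·0.81034 = 233.460.
Rounded: 233.

233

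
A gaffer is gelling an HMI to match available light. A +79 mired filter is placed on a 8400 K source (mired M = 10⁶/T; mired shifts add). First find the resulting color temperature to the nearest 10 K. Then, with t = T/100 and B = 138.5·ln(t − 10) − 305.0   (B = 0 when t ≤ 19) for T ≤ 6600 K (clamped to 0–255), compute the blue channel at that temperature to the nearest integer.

M_in = 10⁶/8400 = 119.05; M_out = 119.05 + (+79) = 198.05.
T_out = 10⁶/198.05 = 5049.3 K → 5050 K; t = 50.5.
B = 138.5·ln(50.5 − 10) − 305.0 = 138.5·ln 40.5 − 305.0 = 138.5·3.7013 − 305.0 = 207.630.
Rounded: 208.

208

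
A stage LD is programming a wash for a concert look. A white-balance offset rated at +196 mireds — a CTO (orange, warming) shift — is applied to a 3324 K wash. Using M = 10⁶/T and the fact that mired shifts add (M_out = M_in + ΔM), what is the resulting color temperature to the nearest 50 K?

M_in = 10⁶/3324 = 300.84 mireds.
M_out = 300.84 + (+196) = 496.84 mireds.
T_out = 10⁶/496.84 = 2012.7 K → 2000 K.

2000 K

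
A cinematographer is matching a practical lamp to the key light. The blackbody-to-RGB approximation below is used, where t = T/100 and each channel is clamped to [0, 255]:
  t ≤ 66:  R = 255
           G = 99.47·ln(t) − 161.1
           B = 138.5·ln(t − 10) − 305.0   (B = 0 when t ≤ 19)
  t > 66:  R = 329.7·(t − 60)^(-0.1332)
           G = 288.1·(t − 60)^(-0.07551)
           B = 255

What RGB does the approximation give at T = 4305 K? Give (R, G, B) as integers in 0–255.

t = 4305/100 = 43.05; the t ≤ 66 branch applies.
R = 255 by definition for t ≤ 66.
G = 99.47·ln 43.05 − 161.1 = 99.47·3.7624 − 161.1 = 213.142.
B = 138.5·ln(43.05 − 10) − 305.0 = 138.5·ln 33.05 − 305.0 = 138.5·3.4980 − 305.0 = 179.476.
Rounded: (255, 213, 179).

(255, 213, 179)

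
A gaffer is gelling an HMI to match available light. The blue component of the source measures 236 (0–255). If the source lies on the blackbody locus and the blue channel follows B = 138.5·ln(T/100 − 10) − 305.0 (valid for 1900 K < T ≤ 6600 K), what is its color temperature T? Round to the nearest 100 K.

ln(t − 10) = (236 + 305.0) / 138.5 = 3.9061.
t − 10 = e^3.9061 = 49.707, so t = 59.707.
T = 100·t = 5971 K → 6000 K to the nearest 100 K.

6000 K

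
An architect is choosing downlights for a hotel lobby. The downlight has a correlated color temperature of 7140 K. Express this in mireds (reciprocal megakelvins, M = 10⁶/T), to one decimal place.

140.1 mireds

M = 10⁶ / 7140 = 140.056 → 140.1 mireds.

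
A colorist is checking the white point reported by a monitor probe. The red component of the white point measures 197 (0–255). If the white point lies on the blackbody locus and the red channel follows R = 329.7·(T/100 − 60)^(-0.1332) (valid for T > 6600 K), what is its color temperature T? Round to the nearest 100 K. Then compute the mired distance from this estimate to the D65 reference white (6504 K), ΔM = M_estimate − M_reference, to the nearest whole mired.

-61 mireds

(t − 60)^(-0.1332) = 197/329.7 = 0.59751.
t − 60 = 0.59751^(1/-0.1332) = 0.59751^(-7.508) = 47.761, so t = 107.761.
T = 100·t = 10776 K → 10800 K to the nearest 100 K.
M_estimate = 10⁶/10800 = 92.59; M_reference = 10⁶/6504 = 153.75.
ΔM = 92.59 − 153.75 = -61.16 → -61 mireds.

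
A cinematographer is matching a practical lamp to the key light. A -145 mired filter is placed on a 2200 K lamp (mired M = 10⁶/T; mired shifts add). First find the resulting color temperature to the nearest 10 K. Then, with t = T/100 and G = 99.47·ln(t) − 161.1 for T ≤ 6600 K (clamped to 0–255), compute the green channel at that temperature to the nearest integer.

M_in = 10⁶/2200 = 454.55; M_out = 454.55 + (-145) = 309.55.
T_out = 10⁶/309.55 = 3230.5 K → 3230 K; t = 32.3.
G = 99.47·ln 32.3 − 161.1 = 99.47·3.4751 − 161.1 = 184.565.
Rounded: 185.

185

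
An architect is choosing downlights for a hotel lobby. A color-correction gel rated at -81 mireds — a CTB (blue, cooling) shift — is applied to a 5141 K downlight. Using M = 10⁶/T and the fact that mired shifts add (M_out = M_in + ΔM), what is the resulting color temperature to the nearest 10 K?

8810 K

M_in = 10⁶/5141 = 194.51 mireds.
M_out = 194.51 + (-81) = 113.51 mireds.
T_out = 10⁶/113.51 = 8809.4 K → 8810 K.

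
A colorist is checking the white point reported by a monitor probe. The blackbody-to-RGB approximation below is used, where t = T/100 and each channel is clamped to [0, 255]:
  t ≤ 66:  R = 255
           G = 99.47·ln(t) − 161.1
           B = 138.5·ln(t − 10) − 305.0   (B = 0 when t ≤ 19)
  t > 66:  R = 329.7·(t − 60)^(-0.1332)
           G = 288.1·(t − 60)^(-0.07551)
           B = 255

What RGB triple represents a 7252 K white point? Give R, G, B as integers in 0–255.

R=235, G=238, B=255

t = 7252/100 = 72.52; the t > 66 branch applies.
R = 329.7·(72.52 − 60)^(-0.1332) = 329.7·12.52^(-0.1332) = 329.7·0.71417 = 235.460.
G = 288.1·(72.52 − 60)^(-0.07551) = 288.1·12.52^(-0.07551) = 288.1·0.82627 = 238.047.
B = 255 by definition for t > 66.
Rounded: (235, 238, 255).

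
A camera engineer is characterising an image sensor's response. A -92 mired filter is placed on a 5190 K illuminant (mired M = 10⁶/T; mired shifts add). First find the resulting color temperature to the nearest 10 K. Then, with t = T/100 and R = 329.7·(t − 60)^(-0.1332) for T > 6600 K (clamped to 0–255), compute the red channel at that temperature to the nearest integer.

202

M_in = 10⁶/5190 = 192.68; M_out = 192.68 + (-92) = 100.68.
T_out = 10⁶/100.68 = 9932.6 K → 9930 K; t = 99.3.
R = 329.7·(99.3 − 60)^(-0.1332) = 329.7·39.3^(-0.1332) = 329.7·0.61323 = 202.184.
Rounded: 202.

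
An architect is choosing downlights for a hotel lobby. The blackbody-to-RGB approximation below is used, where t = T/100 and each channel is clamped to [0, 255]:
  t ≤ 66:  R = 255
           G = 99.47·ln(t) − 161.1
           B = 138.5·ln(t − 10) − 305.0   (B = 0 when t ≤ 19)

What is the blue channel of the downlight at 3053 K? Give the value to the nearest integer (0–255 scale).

114

t = 3053/100 = 30.53; the t ≤ 66 branch applies.
B = 138.5·ln(30.53 − 10) − 305.0 = 138.5·ln 20.53 − 305.0 = 138.5·3.0219 − 305.0 = 113.531.
Rounded: 114.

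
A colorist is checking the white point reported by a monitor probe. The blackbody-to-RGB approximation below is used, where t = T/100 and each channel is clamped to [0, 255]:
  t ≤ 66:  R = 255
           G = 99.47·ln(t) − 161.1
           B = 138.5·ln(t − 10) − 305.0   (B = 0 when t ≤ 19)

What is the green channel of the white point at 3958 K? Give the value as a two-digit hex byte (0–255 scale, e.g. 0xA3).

t = 3958/100 = 39.58; the t ≤ 66 branch applies.
G = 99.47·ln 39.58 − 161.1 = 99.47·3.6783 − 161.1 = 204.783.
Rounded: 205; in hex, 0xCD.

0xCD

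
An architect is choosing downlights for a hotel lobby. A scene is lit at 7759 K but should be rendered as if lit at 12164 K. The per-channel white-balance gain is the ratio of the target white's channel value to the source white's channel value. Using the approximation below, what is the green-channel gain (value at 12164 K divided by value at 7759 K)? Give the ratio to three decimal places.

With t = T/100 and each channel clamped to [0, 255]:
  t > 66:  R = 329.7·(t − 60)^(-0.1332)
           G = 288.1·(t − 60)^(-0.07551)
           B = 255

0.910

At 7759 K (t = 77.59):
  G = 288.1·(77.59 − 60)^(-0.07551) = 288.1·17.59^(-0.07551) = 288.1·0.80532 = 232.013.
At 12164 K (t = 121.64):
  G = 288.1·(121.64 − 60)^(-0.07551) = 288.1·61.64^(-0.07551) = 288.1·0.73257 = 211.053.
Gain = 211.053 / 232.013 = 0.9097 → 0.910.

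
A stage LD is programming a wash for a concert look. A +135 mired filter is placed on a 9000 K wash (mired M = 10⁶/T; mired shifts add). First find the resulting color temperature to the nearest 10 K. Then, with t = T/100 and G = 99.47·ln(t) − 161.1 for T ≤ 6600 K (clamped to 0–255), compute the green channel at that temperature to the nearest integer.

207

M_in = 10⁶/9000 = 111.11; M_out = 111.11 + (+135) = 246.11.
T_out = 10⁶/246.11 = 4063.2 K → 4060 K; t = 40.6.
G = 99.47·ln 40.6 − 161.1 = 99.47·3.7038 − 161.1 = 207.314.
Rounded: 207.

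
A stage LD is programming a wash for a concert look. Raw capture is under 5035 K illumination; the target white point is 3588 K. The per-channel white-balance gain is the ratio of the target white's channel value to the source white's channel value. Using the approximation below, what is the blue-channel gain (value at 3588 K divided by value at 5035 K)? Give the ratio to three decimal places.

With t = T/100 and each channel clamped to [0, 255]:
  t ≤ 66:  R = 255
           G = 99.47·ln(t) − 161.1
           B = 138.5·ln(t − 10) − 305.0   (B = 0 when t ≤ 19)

At 5035 K (t = 50.35):
  B = 138.5·ln(50.35 − 10) − 305.0 = 138.5·ln 40.35 − 305.0 = 138.5·3.6976 − 305.0 = 207.116.
At 3588 K (t = 35.88):
  B = 138.5·ln(35.88 − 10) − 305.0 = 138.5·ln 25.88 − 305.0 = 138.5·3.2535 − 305.0 = 145.606.
Gain = 145.606 / 207.116 = 0.7030 → 0.703.

0.703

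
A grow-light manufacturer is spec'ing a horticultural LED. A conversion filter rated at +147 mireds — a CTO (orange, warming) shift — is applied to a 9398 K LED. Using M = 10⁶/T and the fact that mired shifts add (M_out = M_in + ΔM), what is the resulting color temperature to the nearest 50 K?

3950 K

M_in = 10⁶/9398 = 106.41 mireds.
M_out = 106.41 + (+147) = 253.41 mireds.
T_out = 10⁶/253.41 = 3946.2 K → 3950 K.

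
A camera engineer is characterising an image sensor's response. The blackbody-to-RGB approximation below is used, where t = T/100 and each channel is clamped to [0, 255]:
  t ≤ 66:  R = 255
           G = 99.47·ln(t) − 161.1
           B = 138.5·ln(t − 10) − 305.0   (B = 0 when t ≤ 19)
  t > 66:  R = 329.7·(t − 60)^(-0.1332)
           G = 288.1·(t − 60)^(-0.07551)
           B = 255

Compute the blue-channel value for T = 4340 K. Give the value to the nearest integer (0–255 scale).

181

t = 4340/100 = 43.4; the t ≤ 66 branch applies.
B = 138.5·ln(43.4 − 10) − 305.0 = 138.5·ln 33.4 − 305.0 = 138.5·3.5086 − 305.0 = 180.935.
Rounded: 181.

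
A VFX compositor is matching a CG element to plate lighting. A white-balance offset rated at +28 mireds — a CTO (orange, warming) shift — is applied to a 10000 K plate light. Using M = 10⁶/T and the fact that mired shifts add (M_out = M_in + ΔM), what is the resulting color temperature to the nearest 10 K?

7810 K

M_in = 10⁶/10000 = 100.00 mireds.
M_out = 100.00 + (+28) = 128.00 mireds.
T_out = 10⁶/128.00 = 7812.5 K → 7810 K.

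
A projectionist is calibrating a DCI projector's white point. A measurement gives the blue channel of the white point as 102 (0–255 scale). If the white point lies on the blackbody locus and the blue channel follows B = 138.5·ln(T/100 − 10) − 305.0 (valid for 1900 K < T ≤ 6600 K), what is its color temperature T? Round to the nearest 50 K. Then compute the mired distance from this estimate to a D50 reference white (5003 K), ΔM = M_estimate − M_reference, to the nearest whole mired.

+145 mireds

ln(t − 10) = (102 + 305.0) / 138.5 = 2.9386.
t − 10 = e^2.9386 = 18.890, so t = 28.890.
T = 100·t = 2889 K → 2900 K to the nearest 50 K.
M_estimate = 10⁶/2900 = 344.83; M_reference = 10⁶/5003 = 199.88.
ΔM = 344.83 − 199.88 = 144.95 → +145 mireds.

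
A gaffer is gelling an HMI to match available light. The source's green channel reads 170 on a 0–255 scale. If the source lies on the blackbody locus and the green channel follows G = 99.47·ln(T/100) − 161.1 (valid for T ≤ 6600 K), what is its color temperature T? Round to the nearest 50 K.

ln t = (170 + 161.1) / 99.47 = 3.3286.
t = e^3.3286 = 27.900.
T = 100·t = 2790 K → 2800 K to the nearest 50 K.

2800 K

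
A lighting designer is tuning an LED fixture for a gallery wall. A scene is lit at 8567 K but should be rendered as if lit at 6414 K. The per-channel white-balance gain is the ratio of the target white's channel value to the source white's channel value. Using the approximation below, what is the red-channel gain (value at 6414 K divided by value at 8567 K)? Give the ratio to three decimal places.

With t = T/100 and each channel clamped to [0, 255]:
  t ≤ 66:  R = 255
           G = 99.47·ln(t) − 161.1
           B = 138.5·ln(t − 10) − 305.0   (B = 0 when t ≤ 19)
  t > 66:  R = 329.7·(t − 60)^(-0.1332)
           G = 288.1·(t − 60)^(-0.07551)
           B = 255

1.192

At 8567 K (t = 85.67):
  R = 329.7·(85.67 − 60)^(-0.1332) = 329.7·25.67^(-0.1332) = 329.7·0.64903 = 213.985.
At 6414 K (t = 64.14):
  R = 255 by definition for t ≤ 66.
Gain = 255.000 / 213.985 = 1.1917 → 1.192.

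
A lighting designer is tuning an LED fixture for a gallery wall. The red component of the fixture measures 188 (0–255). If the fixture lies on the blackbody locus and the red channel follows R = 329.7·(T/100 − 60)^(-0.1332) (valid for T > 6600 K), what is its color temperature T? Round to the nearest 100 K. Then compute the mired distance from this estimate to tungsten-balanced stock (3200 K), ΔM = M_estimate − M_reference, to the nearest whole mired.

-234 mireds

(t − 60)^(-0.1332) = 188/329.7 = 0.57022.
t − 60 = 0.57022^(1/-0.1332) = 0.57022^(-7.508) = 67.848, so t = 127.848.
T = 100·t = 12785 K → 12800 K to the nearest 100 K.
M_estimate = 10⁶/12800 = 78.12; M_reference = 10⁶/3200 = 312.50.
ΔM = 78.12 − 312.50 = -234.38 → -234 mireds.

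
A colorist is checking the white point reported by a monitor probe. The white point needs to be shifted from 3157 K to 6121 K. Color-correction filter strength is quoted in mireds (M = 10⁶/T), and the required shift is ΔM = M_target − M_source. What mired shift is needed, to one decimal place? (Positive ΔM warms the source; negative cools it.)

-153.4 mireds

M_source = 10⁶/3157 = 316.756; M_target = 10⁶/6121 = 163.372.
ΔM = 163.372 − 316.756 = -153.384 → -153.4 mireds, a cooling shift.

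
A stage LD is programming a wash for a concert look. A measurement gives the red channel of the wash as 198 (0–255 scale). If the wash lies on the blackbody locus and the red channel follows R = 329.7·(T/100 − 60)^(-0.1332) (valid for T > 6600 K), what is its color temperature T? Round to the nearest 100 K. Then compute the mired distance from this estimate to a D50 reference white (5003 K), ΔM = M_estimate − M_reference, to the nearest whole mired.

-106 mireds

(t − 60)^(-0.1332) = 198/329.7 = 0.60055.
t − 60 = 0.60055^(1/-0.1332) = 0.60055^(-7.508) = 45.980, so t = 105.980.
T = 100·t = 10598 K → 10600 K to the nearest 100 K.
M_estimate = 10⁶/10600 = 94.34; M_reference = 10⁶/5003 = 199.88.
ΔM = 94.34 − 199.88 = -105.54 → -106 mireds.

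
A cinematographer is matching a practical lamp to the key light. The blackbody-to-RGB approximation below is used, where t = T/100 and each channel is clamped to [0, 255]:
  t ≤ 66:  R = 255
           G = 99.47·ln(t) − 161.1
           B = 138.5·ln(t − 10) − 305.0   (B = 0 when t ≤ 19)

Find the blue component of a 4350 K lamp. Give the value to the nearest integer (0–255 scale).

t = 4350/100 = 43.5; the t ≤ 66 branch applies.
B = 138.5·ln(43.5 − 10) − 305.0 = 138.5·ln 33.5 − 305.0 = 138.5·3.5115 − 305.0 = 181.349.
Rounded: 181.

181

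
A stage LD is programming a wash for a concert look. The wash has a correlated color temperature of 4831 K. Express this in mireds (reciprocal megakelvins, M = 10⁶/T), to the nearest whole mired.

M = 10⁶ / 4831 = 206.996 → 207 mireds.

207 mireds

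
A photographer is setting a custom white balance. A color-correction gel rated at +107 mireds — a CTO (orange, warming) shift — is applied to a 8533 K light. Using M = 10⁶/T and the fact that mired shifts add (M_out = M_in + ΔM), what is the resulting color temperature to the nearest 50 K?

M_in = 10⁶/8533 = 117.19 mireds.
M_out = 117.19 + (+107) = 224.19 mireds.
T_out = 10⁶/224.19 = 4460.5 K → 4450 K.

4450 K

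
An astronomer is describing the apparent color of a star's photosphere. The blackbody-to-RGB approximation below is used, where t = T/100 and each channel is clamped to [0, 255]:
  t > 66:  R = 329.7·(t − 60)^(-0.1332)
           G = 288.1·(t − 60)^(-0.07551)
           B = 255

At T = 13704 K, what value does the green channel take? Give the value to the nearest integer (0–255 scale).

t = 13704/100 = 137.04; the t > 66 branch applies.
G = 288.1·(137.04 − 60)^(-0.07551) = 288.1·77.04^(-0.07551) = 288.1·0.72033 = 207.528.
Rounded: 208.

208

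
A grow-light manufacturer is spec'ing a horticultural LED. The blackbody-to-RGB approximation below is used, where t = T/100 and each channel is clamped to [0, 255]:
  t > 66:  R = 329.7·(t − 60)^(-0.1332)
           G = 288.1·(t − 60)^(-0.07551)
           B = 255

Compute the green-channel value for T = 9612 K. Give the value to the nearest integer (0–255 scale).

t = 9612/100 = 96.12; the t > 66 branch applies.
G = 288.1·(96.12 − 60)^(-0.07551) = 288.1·36.12^(-0.07551) = 288.1·0.76274 = 219.744.
Rounded: 220.

220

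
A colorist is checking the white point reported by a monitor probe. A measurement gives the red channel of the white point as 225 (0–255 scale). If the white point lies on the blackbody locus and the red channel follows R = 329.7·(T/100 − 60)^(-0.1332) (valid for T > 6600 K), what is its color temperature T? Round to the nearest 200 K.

7800 K

(t − 60)^(-0.1332) = 225/329.7 = 0.68244.
t − 60 = 0.68244^(1/-0.1332) = 0.68244^(-7.508) = 17.610, so t = 77.610.
T = 100·t = 7761 K → 7800 K to the nearest 200 K.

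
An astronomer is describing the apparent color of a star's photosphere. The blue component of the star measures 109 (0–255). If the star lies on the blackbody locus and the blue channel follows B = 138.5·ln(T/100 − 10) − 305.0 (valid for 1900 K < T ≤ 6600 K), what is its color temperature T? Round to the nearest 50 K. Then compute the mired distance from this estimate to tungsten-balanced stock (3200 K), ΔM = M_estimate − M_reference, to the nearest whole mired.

+21 mireds

ln(t − 10) = (109 + 305.0) / 138.5 = 2.9892.
t − 10 = e^2.9892 = 19.869, so t = 29.869.
T = 100·t = 2987 K → 3000 K to the nearest 50 K.
M_estimate = 10⁶/3000 = 333.33; M_reference = 10⁶/3200 = 312.50.
ΔM = 333.33 − 312.50 = 20.83 → +21 mireds.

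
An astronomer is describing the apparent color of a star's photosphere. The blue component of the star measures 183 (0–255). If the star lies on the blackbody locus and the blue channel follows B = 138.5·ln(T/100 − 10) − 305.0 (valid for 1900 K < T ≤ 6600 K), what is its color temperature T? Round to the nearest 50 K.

ln(t − 10) = (183 + 305.0) / 138.5 = 3.5235.
t − 10 = e^3.5235 = 33.902, so t = 43.902.
T = 100·t = 4390 K → 4400 K to the nearest 50 K.

4400 K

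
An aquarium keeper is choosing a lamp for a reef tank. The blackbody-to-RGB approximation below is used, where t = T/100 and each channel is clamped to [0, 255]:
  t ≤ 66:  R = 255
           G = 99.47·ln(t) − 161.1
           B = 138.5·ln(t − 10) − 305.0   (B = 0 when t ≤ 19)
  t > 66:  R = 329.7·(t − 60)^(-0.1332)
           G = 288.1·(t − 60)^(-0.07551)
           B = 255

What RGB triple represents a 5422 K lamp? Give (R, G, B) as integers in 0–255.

t = 5422/100 = 54.22; the t ≤ 66 branch applies.
R = 255 by definition for t ≤ 66.
G = 99.47·ln 54.22 − 161.1 = 99.47·3.9930 − 161.1 = 236.089.
B = 138.5·ln(54.22 − 10) − 305.0 = 138.5·ln 44.22 − 305.0 = 138.5·3.7892 − 305.0 = 219.801.
Rounded: (255, 236, 220).

(255, 236, 220)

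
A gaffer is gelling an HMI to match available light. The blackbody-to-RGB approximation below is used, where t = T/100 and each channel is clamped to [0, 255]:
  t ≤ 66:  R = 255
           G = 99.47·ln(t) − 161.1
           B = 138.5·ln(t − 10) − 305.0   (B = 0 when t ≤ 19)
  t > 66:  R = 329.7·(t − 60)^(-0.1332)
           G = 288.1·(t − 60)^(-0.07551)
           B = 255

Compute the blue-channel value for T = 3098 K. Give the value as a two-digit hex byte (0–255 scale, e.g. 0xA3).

t = 3098/100 = 30.98; the t ≤ 66 branch applies.
B = 138.5·ln(30.98 − 10) − 305.0 = 138.5·ln 20.98 − 305.0 = 138.5·3.0436 − 305.0 = 116.534.
Rounded: 117; in hex, 0x75.

0x75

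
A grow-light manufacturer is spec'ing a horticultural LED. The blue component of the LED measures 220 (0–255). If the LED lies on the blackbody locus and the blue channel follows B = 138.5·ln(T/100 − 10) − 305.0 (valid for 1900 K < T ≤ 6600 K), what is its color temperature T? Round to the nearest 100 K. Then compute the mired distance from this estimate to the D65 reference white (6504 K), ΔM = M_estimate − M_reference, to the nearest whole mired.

ln(t − 10) = (220 + 305.0) / 138.5 = 3.7906.
t − 10 = e^3.7906 = 44.284, so t = 54.284.
T = 100·t = 5428 K → 5400 K to the nearest 100 K.
M_estimate = 10⁶/5400 = 185.19; M_reference = 10⁶/6504 = 153.75.
ΔM = 185.19 − 153.75 = 31.43 → +31 mireds.

+31 mireds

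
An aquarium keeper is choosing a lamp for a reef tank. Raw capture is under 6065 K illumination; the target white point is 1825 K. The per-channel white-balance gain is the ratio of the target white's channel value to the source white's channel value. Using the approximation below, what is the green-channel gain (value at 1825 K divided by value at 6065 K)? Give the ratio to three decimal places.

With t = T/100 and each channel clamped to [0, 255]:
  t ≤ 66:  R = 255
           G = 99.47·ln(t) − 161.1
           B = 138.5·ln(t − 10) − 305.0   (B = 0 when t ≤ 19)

0.517

At 6065 K (t = 60.65):
  G = 99.47·ln 60.65 − 161.1 = 99.47·4.1051 − 161.1 = 247.236.
At 1825 K (t = 18.25):
  G = 99.47·ln 18.25 − 161.1 = 99.47·2.9042 − 161.1 = 127.777.
Gain = 127.777 / 247.236 = 0.5168 → 0.517.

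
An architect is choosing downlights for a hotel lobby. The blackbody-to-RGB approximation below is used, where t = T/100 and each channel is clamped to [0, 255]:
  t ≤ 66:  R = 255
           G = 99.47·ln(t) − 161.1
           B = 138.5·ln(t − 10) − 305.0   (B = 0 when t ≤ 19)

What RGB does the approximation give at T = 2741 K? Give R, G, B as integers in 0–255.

t = 2741/100 = 27.41; the t ≤ 66 branch applies.
R = 255 by definition for t ≤ 66.
G = 99.47·ln 27.41 − 161.1 = 99.47·3.3109 − 161.1 = 168.236.
B = 138.5·ln(27.41 − 10) − 305.0 = 138.5·ln 17.41 − 305.0 = 138.5·2.8570 − 305.0 = 90.701.
Rounded: (255, 168, 91).

R=255, G=168, B=91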